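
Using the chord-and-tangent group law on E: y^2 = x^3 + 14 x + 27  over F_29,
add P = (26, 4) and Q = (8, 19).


P != Q, so use the chord formula.
s = (y2 - y1) / (x2 - x1) = (15) / (11) mod 29 = 4
x3 = s^2 - x1 - x2 mod 29 = 4^2 - 26 - 8 = 11
y3 = s (x1 - x3) - y1 mod 29 = 4 * (26 - 11) - 4 = 27

P + Q = (11, 27)


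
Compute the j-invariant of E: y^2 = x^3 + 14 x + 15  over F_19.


Delta = -16(4 a^3 + 27 b^2) mod 19 = 5
-1728 * (4 a)^3 = -1728 * (4*14)^3 mod 19 = 18
j = 18 * 5^(-1) mod 19 = 15

j = 15 (mod 19)


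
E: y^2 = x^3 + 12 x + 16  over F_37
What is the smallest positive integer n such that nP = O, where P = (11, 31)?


Compute successive multiples of P until we hit O:
  1P = (11, 31)
  2P = (18, 12)
  3P = (35, 13)
  4P = (17, 29)
  5P = (5, 4)
  6P = (32, 4)
  7P = (10, 10)
  8P = (13, 1)
  ... (continuing to 42P)
  42P = O

ord(P) = 42


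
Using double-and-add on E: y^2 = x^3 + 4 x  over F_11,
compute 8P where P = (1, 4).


k = 8 = 1000_2 (binary, LSB first: 0001)
Double-and-add from P = (1, 4):
  bit 0 = 0: acc unchanged = O
  bit 1 = 0: acc unchanged = O
  bit 2 = 0: acc unchanged = O
  bit 3 = 1: acc = O + (1, 7) = (1, 7)

8P = (1, 7)


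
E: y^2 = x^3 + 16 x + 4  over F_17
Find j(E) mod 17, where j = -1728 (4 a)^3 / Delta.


Delta = -16(4 a^3 + 27 b^2) mod 17 = 3
-1728 * (4 a)^3 = -1728 * (4*16)^3 mod 17 = 7
j = 7 * 3^(-1) mod 17 = 8

j = 8 (mod 17)


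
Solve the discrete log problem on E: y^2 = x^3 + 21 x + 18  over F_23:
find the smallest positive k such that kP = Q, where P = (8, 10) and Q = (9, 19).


Enumerate multiples of P until we hit Q = (9, 19):
  1P = (8, 10)
  2P = (11, 19)
  3P = (13, 21)
  4P = (5, 15)
  5P = (0, 15)
  6P = (10, 20)
  7P = (7, 18)
  8P = (3, 19)
  9P = (18, 8)
  10P = (9, 4)
  11P = (19, 10)
  12P = (19, 13)
  13P = (9, 19)
Match found at i = 13.

k = 13


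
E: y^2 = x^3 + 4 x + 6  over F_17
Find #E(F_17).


For each x in F_17, count y with y^2 = x^3 + 4 x + 6 mod 17:
  x = 4: RHS = 1, y in [1, 16]  -> 2 point(s)
  x = 5: RHS = 15, y in [7, 10]  -> 2 point(s)
  x = 6: RHS = 8, y in [5, 12]  -> 2 point(s)
  x = 10: RHS = 9, y in [3, 14]  -> 2 point(s)
  x = 11: RHS = 4, y in [2, 15]  -> 2 point(s)
  x = 14: RHS = 1, y in [1, 16]  -> 2 point(s)
  x = 16: RHS = 1, y in [1, 16]  -> 2 point(s)
Affine points: 14. Add the point at infinity: total = 15.

#E(F_17) = 15


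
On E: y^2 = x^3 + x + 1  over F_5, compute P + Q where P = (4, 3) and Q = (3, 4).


P != Q, so use the chord formula.
s = (y2 - y1) / (x2 - x1) = (1) / (4) mod 5 = 4
x3 = s^2 - x1 - x2 mod 5 = 4^2 - 4 - 3 = 4
y3 = s (x1 - x3) - y1 mod 5 = 4 * (4 - 4) - 3 = 2

P + Q = (4, 2)


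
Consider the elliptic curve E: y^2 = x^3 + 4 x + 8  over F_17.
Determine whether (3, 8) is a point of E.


Check whether y^2 = x^3 + 4 x + 8 (mod 17) for (x, y) = (3, 8).
LHS: y^2 = 8^2 mod 17 = 13
RHS: x^3 + 4 x + 8 = 3^3 + 4*3 + 8 mod 17 = 13
LHS = RHS

Yes, on the curve


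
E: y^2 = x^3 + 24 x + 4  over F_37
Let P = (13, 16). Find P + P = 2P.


Doubling: s = (3 x1^2 + a) / (2 y1)
s = (3*13^2 + 24) / (2*16) mod 37 = 27
x3 = s^2 - 2 x1 mod 37 = 27^2 - 2*13 = 0
y3 = s (x1 - x3) - y1 mod 37 = 27 * (13 - 0) - 16 = 2

2P = (0, 2)


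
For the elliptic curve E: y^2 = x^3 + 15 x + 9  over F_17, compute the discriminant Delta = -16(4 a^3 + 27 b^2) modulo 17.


4 a^3 + 27 b^2 = 4*15^3 + 27*9^2 = 13500 + 2187 = 15687
Delta = -16 * (15687) = -250992
Delta mod 17 = 13

Delta = 13 (mod 17)


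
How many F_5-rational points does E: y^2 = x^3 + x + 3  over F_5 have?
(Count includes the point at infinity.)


For each x in F_5, count y with y^2 = x^3 + 1 x + 3 mod 5:
  x = 1: RHS = 0, y in [0]  -> 1 point(s)
  x = 4: RHS = 1, y in [1, 4]  -> 2 point(s)
Affine points: 3. Add the point at infinity: total = 4.

#E(F_5) = 4


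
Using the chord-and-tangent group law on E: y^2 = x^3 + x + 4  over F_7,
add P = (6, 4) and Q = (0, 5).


P != Q, so use the chord formula.
s = (y2 - y1) / (x2 - x1) = (1) / (1) mod 7 = 1
x3 = s^2 - x1 - x2 mod 7 = 1^2 - 6 - 0 = 2
y3 = s (x1 - x3) - y1 mod 7 = 1 * (6 - 2) - 4 = 0

P + Q = (2, 0)


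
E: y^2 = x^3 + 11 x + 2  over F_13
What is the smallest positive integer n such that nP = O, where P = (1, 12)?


Compute successive multiples of P until we hit O:
  1P = (1, 12)
  2P = (8, 11)
  3P = (8, 2)
  4P = (1, 1)
  5P = O

ord(P) = 5


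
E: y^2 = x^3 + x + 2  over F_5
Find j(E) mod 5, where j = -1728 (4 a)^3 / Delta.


Delta = -16(4 a^3 + 27 b^2) mod 5 = 3
-1728 * (4 a)^3 = -1728 * (4*1)^3 mod 5 = 3
j = 3 * 3^(-1) mod 5 = 1

j = 1 (mod 5)


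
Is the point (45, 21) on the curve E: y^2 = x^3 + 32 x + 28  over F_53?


Check whether y^2 = x^3 + 32 x + 28 (mod 53) for (x, y) = (45, 21).
LHS: y^2 = 21^2 mod 53 = 17
RHS: x^3 + 32 x + 28 = 45^3 + 32*45 + 28 mod 53 = 2
LHS != RHS

No, not on the curve


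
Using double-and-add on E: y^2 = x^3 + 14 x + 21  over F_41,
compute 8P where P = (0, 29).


k = 8 = 1000_2 (binary, LSB first: 0001)
Double-and-add from P = (0, 29):
  bit 0 = 0: acc unchanged = O
  bit 1 = 0: acc unchanged = O
  bit 2 = 0: acc unchanged = O
  bit 3 = 1: acc = O + (24, 35) = (24, 35)

8P = (24, 35)


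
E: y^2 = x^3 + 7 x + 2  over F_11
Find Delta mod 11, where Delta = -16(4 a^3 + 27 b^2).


4 a^3 + 27 b^2 = 4*7^3 + 27*2^2 = 1372 + 108 = 1480
Delta = -16 * (1480) = -23680
Delta mod 11 = 3

Delta = 3 (mod 11)


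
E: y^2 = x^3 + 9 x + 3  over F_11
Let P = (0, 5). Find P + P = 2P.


Doubling: s = (3 x1^2 + a) / (2 y1)
s = (3*0^2 + 9) / (2*5) mod 11 = 2
x3 = s^2 - 2 x1 mod 11 = 2^2 - 2*0 = 4
y3 = s (x1 - x3) - y1 mod 11 = 2 * (0 - 4) - 5 = 9

2P = (4, 9)


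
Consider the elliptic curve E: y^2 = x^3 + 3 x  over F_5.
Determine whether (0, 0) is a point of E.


Check whether y^2 = x^3 + 3 x + 0 (mod 5) for (x, y) = (0, 0).
LHS: y^2 = 0^2 mod 5 = 0
RHS: x^3 + 3 x + 0 = 0^3 + 3*0 + 0 mod 5 = 0
LHS = RHS

Yes, on the curve


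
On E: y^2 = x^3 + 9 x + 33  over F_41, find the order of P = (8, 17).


Compute successive multiples of P until we hit O:
  1P = (8, 17)
  2P = (27, 19)
  3P = (26, 7)
  4P = (23, 5)
  5P = (9, 33)
  6P = (34, 18)
  7P = (38, 26)
  8P = (16, 38)
  ... (continuing to 27P)
  27P = O

ord(P) = 27


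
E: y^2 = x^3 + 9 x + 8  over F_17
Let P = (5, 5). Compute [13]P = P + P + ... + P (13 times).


k = 13 = 1101_2 (binary, LSB first: 1011)
Double-and-add from P = (5, 5):
  bit 0 = 1: acc = O + (5, 5) = (5, 5)
  bit 1 = 0: acc unchanged = (5, 5)
  bit 2 = 1: acc = (5, 5) + (0, 5) = (12, 12)
  bit 3 = 1: acc = (12, 12) + (2, 0) = (16, 7)

13P = (16, 7)


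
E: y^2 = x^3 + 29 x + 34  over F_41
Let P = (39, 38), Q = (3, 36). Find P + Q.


P != Q, so use the chord formula.
s = (y2 - y1) / (x2 - x1) = (39) / (5) mod 41 = 16
x3 = s^2 - x1 - x2 mod 41 = 16^2 - 39 - 3 = 9
y3 = s (x1 - x3) - y1 mod 41 = 16 * (39 - 9) - 38 = 32

P + Q = (9, 32)


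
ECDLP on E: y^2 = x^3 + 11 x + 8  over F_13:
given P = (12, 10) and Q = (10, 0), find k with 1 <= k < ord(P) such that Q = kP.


Enumerate multiples of P until we hit Q = (10, 0):
  1P = (12, 10)
  2P = (6, 2)
  3P = (4, 5)
  4P = (11, 2)
  5P = (2, 5)
  6P = (9, 11)
  7P = (8, 6)
  8P = (7, 8)
  9P = (3, 4)
  10P = (10, 0)
Match found at i = 10.

k = 10


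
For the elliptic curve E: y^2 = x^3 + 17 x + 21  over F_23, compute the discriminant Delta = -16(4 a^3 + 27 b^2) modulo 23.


4 a^3 + 27 b^2 = 4*17^3 + 27*21^2 = 19652 + 11907 = 31559
Delta = -16 * (31559) = -504944
Delta mod 23 = 21

Delta = 21 (mod 23)


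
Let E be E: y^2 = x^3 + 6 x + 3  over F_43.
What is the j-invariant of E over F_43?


Delta = -16(4 a^3 + 27 b^2) mod 43 = 4
-1728 * (4 a)^3 = -1728 * (4*6)^3 mod 43 = 4
j = 4 * 4^(-1) mod 43 = 1

j = 1 (mod 43)


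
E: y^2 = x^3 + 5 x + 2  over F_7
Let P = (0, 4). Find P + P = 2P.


Doubling: s = (3 x1^2 + a) / (2 y1)
s = (3*0^2 + 5) / (2*4) mod 7 = 5
x3 = s^2 - 2 x1 mod 7 = 5^2 - 2*0 = 4
y3 = s (x1 - x3) - y1 mod 7 = 5 * (0 - 4) - 4 = 4

2P = (4, 4)


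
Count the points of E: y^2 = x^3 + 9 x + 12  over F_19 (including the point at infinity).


For each x in F_19, count y with y^2 = x^3 + 9 x + 12 mod 19:
  x = 2: RHS = 0, y in [0]  -> 1 point(s)
  x = 3: RHS = 9, y in [3, 16]  -> 2 point(s)
  x = 4: RHS = 17, y in [6, 13]  -> 2 point(s)
  x = 5: RHS = 11, y in [7, 12]  -> 2 point(s)
  x = 6: RHS = 16, y in [4, 15]  -> 2 point(s)
  x = 7: RHS = 0, y in [0]  -> 1 point(s)
  x = 8: RHS = 7, y in [8, 11]  -> 2 point(s)
  x = 9: RHS = 5, y in [9, 10]  -> 2 point(s)
  x = 10: RHS = 0, y in [0]  -> 1 point(s)
  x = 11: RHS = 17, y in [6, 13]  -> 2 point(s)
  x = 12: RHS = 5, y in [9, 10]  -> 2 point(s)
  x = 15: RHS = 7, y in [8, 11]  -> 2 point(s)
  x = 17: RHS = 5, y in [9, 10]  -> 2 point(s)
Affine points: 23. Add the point at infinity: total = 24.

#E(F_19) = 24


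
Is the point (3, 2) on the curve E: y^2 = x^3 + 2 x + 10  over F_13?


Check whether y^2 = x^3 + 2 x + 10 (mod 13) for (x, y) = (3, 2).
LHS: y^2 = 2^2 mod 13 = 4
RHS: x^3 + 2 x + 10 = 3^3 + 2*3 + 10 mod 13 = 4
LHS = RHS

Yes, on the curve


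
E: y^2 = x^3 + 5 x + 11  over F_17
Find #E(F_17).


For each x in F_17, count y with y^2 = x^3 + 5 x + 11 mod 17:
  x = 1: RHS = 0, y in [0]  -> 1 point(s)
  x = 3: RHS = 2, y in [6, 11]  -> 2 point(s)
  x = 5: RHS = 8, y in [5, 12]  -> 2 point(s)
  x = 6: RHS = 2, y in [6, 11]  -> 2 point(s)
  x = 7: RHS = 15, y in [7, 10]  -> 2 point(s)
  x = 8: RHS = 2, y in [6, 11]  -> 2 point(s)
Affine points: 11. Add the point at infinity: total = 12.

#E(F_17) = 12


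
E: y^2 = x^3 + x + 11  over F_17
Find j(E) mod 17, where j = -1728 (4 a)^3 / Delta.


Delta = -16(4 a^3 + 27 b^2) mod 17 = 7
-1728 * (4 a)^3 = -1728 * (4*1)^3 mod 17 = 10
j = 10 * 7^(-1) mod 17 = 16

j = 16 (mod 17)


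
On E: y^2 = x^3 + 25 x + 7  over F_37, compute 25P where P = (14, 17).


k = 25 = 11001_2 (binary, LSB first: 10011)
Double-and-add from P = (14, 17):
  bit 0 = 1: acc = O + (14, 17) = (14, 17)
  bit 1 = 0: acc unchanged = (14, 17)
  bit 2 = 0: acc unchanged = (14, 17)
  bit 3 = 1: acc = (14, 17) + (33, 18) = (31, 23)
  bit 4 = 1: acc = (31, 23) + (9, 6) = (7, 9)

25P = (7, 9)


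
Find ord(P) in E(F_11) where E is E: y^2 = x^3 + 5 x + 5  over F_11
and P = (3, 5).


Compute successive multiples of P until we hit O:
  1P = (3, 5)
  2P = (6, 3)
  3P = (0, 4)
  4P = (2, 10)
  5P = (9, 3)
  6P = (4, 10)
  7P = (7, 8)
  8P = (5, 10)
  ... (continuing to 18P)
  18P = O

ord(P) = 18


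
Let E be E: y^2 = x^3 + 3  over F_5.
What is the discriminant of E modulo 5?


4 a^3 + 27 b^2 = 4*0^3 + 27*3^2 = 0 + 243 = 243
Delta = -16 * (243) = -3888
Delta mod 5 = 2

Delta = 2 (mod 5)


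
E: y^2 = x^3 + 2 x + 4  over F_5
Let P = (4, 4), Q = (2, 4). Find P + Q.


P != Q, so use the chord formula.
s = (y2 - y1) / (x2 - x1) = (0) / (3) mod 5 = 0
x3 = s^2 - x1 - x2 mod 5 = 0^2 - 4 - 2 = 4
y3 = s (x1 - x3) - y1 mod 5 = 0 * (4 - 4) - 4 = 1

P + Q = (4, 1)


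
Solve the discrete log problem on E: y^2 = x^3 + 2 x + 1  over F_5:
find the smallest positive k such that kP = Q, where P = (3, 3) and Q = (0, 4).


Enumerate multiples of P until we hit Q = (0, 4):
  1P = (3, 3)
  2P = (0, 4)
Match found at i = 2.

k = 2


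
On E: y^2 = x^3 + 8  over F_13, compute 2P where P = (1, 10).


Doubling: s = (3 x1^2 + a) / (2 y1)
s = (3*1^2 + 0) / (2*10) mod 13 = 6
x3 = s^2 - 2 x1 mod 13 = 6^2 - 2*1 = 8
y3 = s (x1 - x3) - y1 mod 13 = 6 * (1 - 8) - 10 = 0

2P = (8, 0)


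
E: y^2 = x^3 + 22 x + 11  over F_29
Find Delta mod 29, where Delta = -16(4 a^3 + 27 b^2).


4 a^3 + 27 b^2 = 4*22^3 + 27*11^2 = 42592 + 3267 = 45859
Delta = -16 * (45859) = -733744
Delta mod 29 = 14

Delta = 14 (mod 29)


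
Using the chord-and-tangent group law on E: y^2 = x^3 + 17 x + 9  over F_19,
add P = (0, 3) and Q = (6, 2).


P != Q, so use the chord formula.
s = (y2 - y1) / (x2 - x1) = (18) / (6) mod 19 = 3
x3 = s^2 - x1 - x2 mod 19 = 3^2 - 0 - 6 = 3
y3 = s (x1 - x3) - y1 mod 19 = 3 * (0 - 3) - 3 = 7

P + Q = (3, 7)


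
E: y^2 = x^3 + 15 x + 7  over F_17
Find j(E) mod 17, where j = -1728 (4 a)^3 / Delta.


Delta = -16(4 a^3 + 27 b^2) mod 17 = 16
-1728 * (4 a)^3 = -1728 * (4*15)^3 mod 17 = 5
j = 5 * 16^(-1) mod 17 = 12

j = 12 (mod 17)


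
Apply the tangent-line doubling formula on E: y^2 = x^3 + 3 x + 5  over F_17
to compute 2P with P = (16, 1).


Doubling: s = (3 x1^2 + a) / (2 y1)
s = (3*16^2 + 3) / (2*1) mod 17 = 3
x3 = s^2 - 2 x1 mod 17 = 3^2 - 2*16 = 11
y3 = s (x1 - x3) - y1 mod 17 = 3 * (16 - 11) - 1 = 14

2P = (11, 14)


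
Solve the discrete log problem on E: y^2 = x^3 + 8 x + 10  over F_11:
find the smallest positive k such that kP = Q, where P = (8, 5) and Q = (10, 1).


Enumerate multiples of P until we hit Q = (10, 1):
  1P = (8, 5)
  2P = (10, 10)
  3P = (2, 10)
  4P = (2, 1)
  5P = (10, 1)
Match found at i = 5.

k = 5


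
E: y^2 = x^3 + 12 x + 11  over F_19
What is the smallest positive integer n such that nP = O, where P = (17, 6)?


Compute successive multiples of P until we hit O:
  1P = (17, 6)
  2P = (8, 12)
  3P = (5, 5)
  4P = (4, 3)
  5P = (3, 6)
  6P = (18, 13)
  7P = (14, 15)
  8P = (16, 10)
  ... (continuing to 27P)
  27P = O

ord(P) = 27


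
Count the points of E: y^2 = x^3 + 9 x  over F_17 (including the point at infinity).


For each x in F_17, count y with y^2 = x^3 + 9 x + 0 mod 17:
  x = 0: RHS = 0, y in [0]  -> 1 point(s)
  x = 2: RHS = 9, y in [3, 14]  -> 2 point(s)
  x = 4: RHS = 15, y in [7, 10]  -> 2 point(s)
  x = 5: RHS = 0, y in [0]  -> 1 point(s)
  x = 6: RHS = 15, y in [7, 10]  -> 2 point(s)
  x = 7: RHS = 15, y in [7, 10]  -> 2 point(s)
  x = 10: RHS = 2, y in [6, 11]  -> 2 point(s)
  x = 11: RHS = 2, y in [6, 11]  -> 2 point(s)
  x = 12: RHS = 0, y in [0]  -> 1 point(s)
  x = 13: RHS = 2, y in [6, 11]  -> 2 point(s)
  x = 15: RHS = 8, y in [5, 12]  -> 2 point(s)
Affine points: 19. Add the point at infinity: total = 20.

#E(F_17) = 20


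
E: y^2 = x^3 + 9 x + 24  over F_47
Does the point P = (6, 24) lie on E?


Check whether y^2 = x^3 + 9 x + 24 (mod 47) for (x, y) = (6, 24).
LHS: y^2 = 24^2 mod 47 = 12
RHS: x^3 + 9 x + 24 = 6^3 + 9*6 + 24 mod 47 = 12
LHS = RHS

Yes, on the curve


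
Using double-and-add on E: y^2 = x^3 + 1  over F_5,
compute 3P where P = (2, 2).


k = 3 = 11_2 (binary, LSB first: 11)
Double-and-add from P = (2, 2):
  bit 0 = 1: acc = O + (2, 2) = (2, 2)
  bit 1 = 1: acc = (2, 2) + (0, 4) = (4, 0)

3P = (4, 0)


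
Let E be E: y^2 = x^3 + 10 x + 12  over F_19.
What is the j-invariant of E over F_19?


Delta = -16(4 a^3 + 27 b^2) mod 19 = 9
-1728 * (4 a)^3 = -1728 * (4*10)^3 mod 19 = 8
j = 8 * 9^(-1) mod 19 = 3

j = 3 (mod 19)


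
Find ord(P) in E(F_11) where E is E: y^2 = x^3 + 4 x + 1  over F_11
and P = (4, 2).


Compute successive multiples of P until we hit O:
  1P = (4, 2)
  2P = (7, 3)
  3P = (5, 5)
  4P = (0, 10)
  5P = (0, 1)
  6P = (5, 6)
  7P = (7, 8)
  8P = (4, 9)
  ... (continuing to 9P)
  9P = O

ord(P) = 9


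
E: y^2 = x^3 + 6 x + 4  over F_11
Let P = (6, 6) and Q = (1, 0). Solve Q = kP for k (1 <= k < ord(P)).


Enumerate multiples of P until we hit Q = (1, 0):
  1P = (6, 6)
  2P = (4, 2)
  3P = (5, 7)
  4P = (1, 0)
Match found at i = 4.

k = 4


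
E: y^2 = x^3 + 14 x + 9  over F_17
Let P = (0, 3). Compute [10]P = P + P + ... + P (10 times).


k = 10 = 1010_2 (binary, LSB first: 0101)
Double-and-add from P = (0, 3):
  bit 0 = 0: acc unchanged = O
  bit 1 = 1: acc = O + (13, 12) = (13, 12)
  bit 2 = 0: acc unchanged = (13, 12)
  bit 3 = 1: acc = (13, 12) + (5, 0) = (14, 12)

10P = (14, 12)


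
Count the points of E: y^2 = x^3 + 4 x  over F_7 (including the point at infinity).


For each x in F_7, count y with y^2 = x^3 + 4 x + 0 mod 7:
  x = 0: RHS = 0, y in [0]  -> 1 point(s)
  x = 2: RHS = 2, y in [3, 4]  -> 2 point(s)
  x = 3: RHS = 4, y in [2, 5]  -> 2 point(s)
  x = 6: RHS = 2, y in [3, 4]  -> 2 point(s)
Affine points: 7. Add the point at infinity: total = 8.

#E(F_7) = 8


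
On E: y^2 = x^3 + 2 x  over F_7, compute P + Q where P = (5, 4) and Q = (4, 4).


P != Q, so use the chord formula.
s = (y2 - y1) / (x2 - x1) = (0) / (6) mod 7 = 0
x3 = s^2 - x1 - x2 mod 7 = 0^2 - 5 - 4 = 5
y3 = s (x1 - x3) - y1 mod 7 = 0 * (5 - 5) - 4 = 3

P + Q = (5, 3)


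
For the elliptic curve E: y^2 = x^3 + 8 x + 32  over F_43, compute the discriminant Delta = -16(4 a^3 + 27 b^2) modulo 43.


4 a^3 + 27 b^2 = 4*8^3 + 27*32^2 = 2048 + 27648 = 29696
Delta = -16 * (29696) = -475136
Delta mod 43 = 14

Delta = 14 (mod 43)


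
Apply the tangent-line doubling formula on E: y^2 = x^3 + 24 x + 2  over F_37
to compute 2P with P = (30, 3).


Doubling: s = (3 x1^2 + a) / (2 y1)
s = (3*30^2 + 24) / (2*3) mod 37 = 10
x3 = s^2 - 2 x1 mod 37 = 10^2 - 2*30 = 3
y3 = s (x1 - x3) - y1 mod 37 = 10 * (30 - 3) - 3 = 8

2P = (3, 8)


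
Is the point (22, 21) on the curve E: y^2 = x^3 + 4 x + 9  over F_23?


Check whether y^2 = x^3 + 4 x + 9 (mod 23) for (x, y) = (22, 21).
LHS: y^2 = 21^2 mod 23 = 4
RHS: x^3 + 4 x + 9 = 22^3 + 4*22 + 9 mod 23 = 4
LHS = RHS

Yes, on the curve


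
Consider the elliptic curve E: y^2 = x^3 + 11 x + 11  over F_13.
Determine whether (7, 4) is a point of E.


Check whether y^2 = x^3 + 11 x + 11 (mod 13) for (x, y) = (7, 4).
LHS: y^2 = 4^2 mod 13 = 3
RHS: x^3 + 11 x + 11 = 7^3 + 11*7 + 11 mod 13 = 2
LHS != RHS

No, not on the curve


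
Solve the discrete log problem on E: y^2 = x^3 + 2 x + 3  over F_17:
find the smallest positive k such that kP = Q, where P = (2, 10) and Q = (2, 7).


Enumerate multiples of P until we hit Q = (2, 7):
  1P = (2, 10)
  2P = (14, 2)
  3P = (9, 6)
  4P = (15, 12)
  5P = (13, 4)
  6P = (3, 6)
  7P = (11, 9)
  8P = (8, 2)
  9P = (5, 11)
  10P = (12, 15)
  11P = (16, 0)
  12P = (12, 2)
  13P = (5, 6)
  14P = (8, 15)
  15P = (11, 8)
  16P = (3, 11)
  17P = (13, 13)
  18P = (15, 5)
  19P = (9, 11)
  20P = (14, 15)
  21P = (2, 7)
Match found at i = 21.

k = 21


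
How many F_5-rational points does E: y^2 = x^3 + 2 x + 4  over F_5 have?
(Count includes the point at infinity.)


For each x in F_5, count y with y^2 = x^3 + 2 x + 4 mod 5:
  x = 0: RHS = 4, y in [2, 3]  -> 2 point(s)
  x = 2: RHS = 1, y in [1, 4]  -> 2 point(s)
  x = 4: RHS = 1, y in [1, 4]  -> 2 point(s)
Affine points: 6. Add the point at infinity: total = 7.

#E(F_5) = 7


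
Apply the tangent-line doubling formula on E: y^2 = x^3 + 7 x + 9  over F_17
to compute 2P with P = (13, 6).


Doubling: s = (3 x1^2 + a) / (2 y1)
s = (3*13^2 + 7) / (2*6) mod 17 = 6
x3 = s^2 - 2 x1 mod 17 = 6^2 - 2*13 = 10
y3 = s (x1 - x3) - y1 mod 17 = 6 * (13 - 10) - 6 = 12

2P = (10, 12)


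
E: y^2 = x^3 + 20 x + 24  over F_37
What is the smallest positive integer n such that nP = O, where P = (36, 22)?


Compute successive multiples of P until we hit O:
  1P = (36, 22)
  2P = (6, 29)
  3P = (33, 18)
  4P = (15, 6)
  5P = (24, 3)
  6P = (7, 27)
  7P = (10, 22)
  8P = (28, 15)
  ... (continuing to 22P)
  22P = O

ord(P) = 22


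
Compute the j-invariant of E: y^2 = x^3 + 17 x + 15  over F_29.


Delta = -16(4 a^3 + 27 b^2) mod 29 = 23
-1728 * (4 a)^3 = -1728 * (4*17)^3 mod 29 = 23
j = 23 * 23^(-1) mod 29 = 1

j = 1 (mod 29)


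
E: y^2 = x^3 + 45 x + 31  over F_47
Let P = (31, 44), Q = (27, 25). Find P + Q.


P != Q, so use the chord formula.
s = (y2 - y1) / (x2 - x1) = (28) / (43) mod 47 = 40
x3 = s^2 - x1 - x2 mod 47 = 40^2 - 31 - 27 = 38
y3 = s (x1 - x3) - y1 mod 47 = 40 * (31 - 38) - 44 = 5

P + Q = (38, 5)


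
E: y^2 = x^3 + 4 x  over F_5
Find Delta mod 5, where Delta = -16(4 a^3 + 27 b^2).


4 a^3 + 27 b^2 = 4*4^3 + 27*0^2 = 256 + 0 = 256
Delta = -16 * (256) = -4096
Delta mod 5 = 4

Delta = 4 (mod 5)


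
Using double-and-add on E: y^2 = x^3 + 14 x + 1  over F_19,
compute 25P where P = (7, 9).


k = 25 = 11001_2 (binary, LSB first: 10011)
Double-and-add from P = (7, 9):
  bit 0 = 1: acc = O + (7, 9) = (7, 9)
  bit 1 = 0: acc unchanged = (7, 9)
  bit 2 = 0: acc unchanged = (7, 9)
  bit 3 = 1: acc = (7, 9) + (1, 15) = (12, 15)
  bit 4 = 1: acc = (12, 15) + (4, 8) = (10, 1)

25P = (10, 1)


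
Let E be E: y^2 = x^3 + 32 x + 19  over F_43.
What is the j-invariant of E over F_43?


Delta = -16(4 a^3 + 27 b^2) mod 43 = 10
-1728 * (4 a)^3 = -1728 * (4*32)^3 mod 43 = 8
j = 8 * 10^(-1) mod 43 = 18

j = 18 (mod 43)


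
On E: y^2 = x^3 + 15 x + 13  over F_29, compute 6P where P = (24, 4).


k = 6 = 110_2 (binary, LSB first: 011)
Double-and-add from P = (24, 4):
  bit 0 = 0: acc unchanged = O
  bit 1 = 1: acc = O + (26, 17) = (26, 17)
  bit 2 = 1: acc = (26, 17) + (0, 10) = (2, 14)

6P = (2, 14)


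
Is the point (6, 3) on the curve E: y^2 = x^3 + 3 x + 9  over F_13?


Check whether y^2 = x^3 + 3 x + 9 (mod 13) for (x, y) = (6, 3).
LHS: y^2 = 3^2 mod 13 = 9
RHS: x^3 + 3 x + 9 = 6^3 + 3*6 + 9 mod 13 = 9
LHS = RHS

Yes, on the curve


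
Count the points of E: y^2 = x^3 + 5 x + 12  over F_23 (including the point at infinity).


For each x in F_23, count y with y^2 = x^3 + 5 x + 12 mod 23:
  x = 0: RHS = 12, y in [9, 14]  -> 2 point(s)
  x = 1: RHS = 18, y in [8, 15]  -> 2 point(s)
  x = 3: RHS = 8, y in [10, 13]  -> 2 point(s)
  x = 4: RHS = 4, y in [2, 21]  -> 2 point(s)
  x = 5: RHS = 1, y in [1, 22]  -> 2 point(s)
  x = 8: RHS = 12, y in [9, 14]  -> 2 point(s)
  x = 9: RHS = 4, y in [2, 21]  -> 2 point(s)
  x = 10: RHS = 4, y in [2, 21]  -> 2 point(s)
  x = 11: RHS = 18, y in [8, 15]  -> 2 point(s)
  x = 12: RHS = 6, y in [11, 12]  -> 2 point(s)
  x = 15: RHS = 12, y in [9, 14]  -> 2 point(s)
  x = 16: RHS = 2, y in [5, 18]  -> 2 point(s)
  x = 18: RHS = 0, y in [0]  -> 1 point(s)
  x = 20: RHS = 16, y in [4, 19]  -> 2 point(s)
  x = 22: RHS = 6, y in [11, 12]  -> 2 point(s)
Affine points: 29. Add the point at infinity: total = 30.

#E(F_23) = 30


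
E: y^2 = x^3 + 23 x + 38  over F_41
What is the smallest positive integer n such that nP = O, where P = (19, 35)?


Compute successive multiples of P until we hit O:
  1P = (19, 35)
  2P = (5, 14)
  3P = (9, 21)
  4P = (33, 11)
  5P = (7, 3)
  6P = (13, 22)
  7P = (8, 23)
  8P = (24, 8)
  ... (continuing to 45P)
  45P = O

ord(P) = 45


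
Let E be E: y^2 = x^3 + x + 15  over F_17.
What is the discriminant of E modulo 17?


4 a^3 + 27 b^2 = 4*1^3 + 27*15^2 = 4 + 6075 = 6079
Delta = -16 * (6079) = -97264
Delta mod 17 = 10

Delta = 10 (mod 17)


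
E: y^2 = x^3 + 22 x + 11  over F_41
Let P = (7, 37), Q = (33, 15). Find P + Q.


P != Q, so use the chord formula.
s = (y2 - y1) / (x2 - x1) = (19) / (26) mod 41 = 37
x3 = s^2 - x1 - x2 mod 41 = 37^2 - 7 - 33 = 17
y3 = s (x1 - x3) - y1 mod 41 = 37 * (7 - 17) - 37 = 3

P + Q = (17, 3)


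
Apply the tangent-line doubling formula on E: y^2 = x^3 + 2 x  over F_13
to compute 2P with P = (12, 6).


Doubling: s = (3 x1^2 + a) / (2 y1)
s = (3*12^2 + 2) / (2*6) mod 13 = 8
x3 = s^2 - 2 x1 mod 13 = 8^2 - 2*12 = 1
y3 = s (x1 - x3) - y1 mod 13 = 8 * (12 - 1) - 6 = 4

2P = (1, 4)


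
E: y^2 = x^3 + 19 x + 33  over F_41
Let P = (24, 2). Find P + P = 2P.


Doubling: s = (3 x1^2 + a) / (2 y1)
s = (3*24^2 + 19) / (2*2) mod 41 = 37
x3 = s^2 - 2 x1 mod 41 = 37^2 - 2*24 = 9
y3 = s (x1 - x3) - y1 mod 41 = 37 * (24 - 9) - 2 = 20

2P = (9, 20)


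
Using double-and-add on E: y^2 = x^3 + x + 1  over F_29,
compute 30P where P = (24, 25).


k = 30 = 11110_2 (binary, LSB first: 01111)
Double-and-add from P = (24, 25):
  bit 0 = 0: acc unchanged = O
  bit 1 = 1: acc = O + (6, 7) = (6, 7)
  bit 2 = 1: acc = (6, 7) + (10, 24) = (22, 12)
  bit 3 = 1: acc = (22, 12) + (25, 7) = (17, 28)
  bit 4 = 1: acc = (17, 28) + (13, 6) = (22, 17)

30P = (22, 17)


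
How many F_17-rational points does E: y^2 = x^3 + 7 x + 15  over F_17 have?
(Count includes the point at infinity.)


For each x in F_17, count y with y^2 = x^3 + 7 x + 15 mod 17:
  x = 0: RHS = 15, y in [7, 10]  -> 2 point(s)
  x = 6: RHS = 1, y in [1, 16]  -> 2 point(s)
  x = 7: RHS = 16, y in [4, 13]  -> 2 point(s)
  x = 9: RHS = 8, y in [5, 12]  -> 2 point(s)
  x = 12: RHS = 8, y in [5, 12]  -> 2 point(s)
  x = 13: RHS = 8, y in [5, 12]  -> 2 point(s)
  x = 14: RHS = 1, y in [1, 16]  -> 2 point(s)
Affine points: 14. Add the point at infinity: total = 15.

#E(F_17) = 15


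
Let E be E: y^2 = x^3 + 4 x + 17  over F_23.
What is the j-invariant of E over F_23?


Delta = -16(4 a^3 + 27 b^2) mod 23 = 17
-1728 * (4 a)^3 = -1728 * (4*4)^3 mod 23 = 17
j = 17 * 17^(-1) mod 23 = 1

j = 1 (mod 23)


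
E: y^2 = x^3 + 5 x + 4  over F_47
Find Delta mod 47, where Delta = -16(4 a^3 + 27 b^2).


4 a^3 + 27 b^2 = 4*5^3 + 27*4^2 = 500 + 432 = 932
Delta = -16 * (932) = -14912
Delta mod 47 = 34

Delta = 34 (mod 47)


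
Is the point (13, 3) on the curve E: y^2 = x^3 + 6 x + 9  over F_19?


Check whether y^2 = x^3 + 6 x + 9 (mod 19) for (x, y) = (13, 3).
LHS: y^2 = 3^2 mod 19 = 9
RHS: x^3 + 6 x + 9 = 13^3 + 6*13 + 9 mod 19 = 4
LHS != RHS

No, not on the curve


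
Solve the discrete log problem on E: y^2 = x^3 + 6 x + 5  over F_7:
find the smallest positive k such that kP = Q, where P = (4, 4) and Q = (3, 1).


Enumerate multiples of P until we hit Q = (3, 1):
  1P = (4, 4)
  2P = (3, 1)
Match found at i = 2.

k = 2


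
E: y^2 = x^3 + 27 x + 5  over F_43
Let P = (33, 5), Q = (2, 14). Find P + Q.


P != Q, so use the chord formula.
s = (y2 - y1) / (x2 - x1) = (9) / (12) mod 43 = 33
x3 = s^2 - x1 - x2 mod 43 = 33^2 - 33 - 2 = 22
y3 = s (x1 - x3) - y1 mod 43 = 33 * (33 - 22) - 5 = 14

P + Q = (22, 14)


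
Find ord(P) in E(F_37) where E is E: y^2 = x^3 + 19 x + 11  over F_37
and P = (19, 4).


Compute successive multiples of P until we hit O:
  1P = (19, 4)
  2P = (0, 14)
  3P = (11, 21)
  4P = (4, 15)
  5P = (5, 3)
  6P = (3, 13)
  7P = (25, 4)
  8P = (30, 33)
  ... (continuing to 31P)
  31P = O

ord(P) = 31


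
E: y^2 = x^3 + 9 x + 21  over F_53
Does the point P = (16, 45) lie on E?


Check whether y^2 = x^3 + 9 x + 21 (mod 53) for (x, y) = (16, 45).
LHS: y^2 = 45^2 mod 53 = 11
RHS: x^3 + 9 x + 21 = 16^3 + 9*16 + 21 mod 53 = 21
LHS != RHS

No, not on the curve


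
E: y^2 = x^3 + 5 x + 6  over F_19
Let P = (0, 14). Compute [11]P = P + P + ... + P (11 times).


k = 11 = 1011_2 (binary, LSB first: 1101)
Double-and-add from P = (0, 14):
  bit 0 = 1: acc = O + (0, 14) = (0, 14)
  bit 1 = 1: acc = (0, 14) + (5, 17) = (6, 9)
  bit 2 = 0: acc unchanged = (6, 9)
  bit 3 = 1: acc = (6, 9) + (15, 13) = (5, 2)

11P = (5, 2)


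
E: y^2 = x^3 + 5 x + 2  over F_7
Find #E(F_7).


For each x in F_7, count y with y^2 = x^3 + 5 x + 2 mod 7:
  x = 0: RHS = 2, y in [3, 4]  -> 2 point(s)
  x = 1: RHS = 1, y in [1, 6]  -> 2 point(s)
  x = 3: RHS = 2, y in [3, 4]  -> 2 point(s)
  x = 4: RHS = 2, y in [3, 4]  -> 2 point(s)
Affine points: 8. Add the point at infinity: total = 9.

#E(F_7) = 9


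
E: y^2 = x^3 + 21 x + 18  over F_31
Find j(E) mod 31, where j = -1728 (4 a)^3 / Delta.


Delta = -16(4 a^3 + 27 b^2) mod 31 = 13
-1728 * (4 a)^3 = -1728 * (4*21)^3 mod 31 = 27
j = 27 * 13^(-1) mod 31 = 14

j = 14 (mod 31)


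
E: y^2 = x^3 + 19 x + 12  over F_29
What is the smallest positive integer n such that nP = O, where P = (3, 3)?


Compute successive multiples of P until we hit O:
  1P = (3, 3)
  2P = (27, 16)
  3P = (22, 0)
  4P = (27, 13)
  5P = (3, 26)
  6P = O

ord(P) = 6


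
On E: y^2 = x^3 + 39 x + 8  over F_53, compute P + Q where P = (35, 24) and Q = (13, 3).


P != Q, so use the chord formula.
s = (y2 - y1) / (x2 - x1) = (32) / (31) mod 53 = 13
x3 = s^2 - x1 - x2 mod 53 = 13^2 - 35 - 13 = 15
y3 = s (x1 - x3) - y1 mod 53 = 13 * (35 - 15) - 24 = 24

P + Q = (15, 24)


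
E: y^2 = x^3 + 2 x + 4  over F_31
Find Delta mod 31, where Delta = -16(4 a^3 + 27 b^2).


4 a^3 + 27 b^2 = 4*2^3 + 27*4^2 = 32 + 432 = 464
Delta = -16 * (464) = -7424
Delta mod 31 = 16

Delta = 16 (mod 31)


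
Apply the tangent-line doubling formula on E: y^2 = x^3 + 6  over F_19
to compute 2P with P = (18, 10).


Doubling: s = (3 x1^2 + a) / (2 y1)
s = (3*18^2 + 0) / (2*10) mod 19 = 3
x3 = s^2 - 2 x1 mod 19 = 3^2 - 2*18 = 11
y3 = s (x1 - x3) - y1 mod 19 = 3 * (18 - 11) - 10 = 11

2P = (11, 11)


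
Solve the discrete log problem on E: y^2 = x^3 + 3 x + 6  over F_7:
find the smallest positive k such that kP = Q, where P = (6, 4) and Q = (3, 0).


Enumerate multiples of P until we hit Q = (3, 0):
  1P = (6, 4)
  2P = (3, 0)
Match found at i = 2.

k = 2


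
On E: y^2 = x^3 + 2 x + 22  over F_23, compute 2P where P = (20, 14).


Doubling: s = (3 x1^2 + a) / (2 y1)
s = (3*20^2 + 2) / (2*14) mod 23 = 15
x3 = s^2 - 2 x1 mod 23 = 15^2 - 2*20 = 1
y3 = s (x1 - x3) - y1 mod 23 = 15 * (20 - 1) - 14 = 18

2P = (1, 18)


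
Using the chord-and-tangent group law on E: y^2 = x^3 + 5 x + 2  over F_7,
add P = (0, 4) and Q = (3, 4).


P != Q, so use the chord formula.
s = (y2 - y1) / (x2 - x1) = (0) / (3) mod 7 = 0
x3 = s^2 - x1 - x2 mod 7 = 0^2 - 0 - 3 = 4
y3 = s (x1 - x3) - y1 mod 7 = 0 * (0 - 4) - 4 = 3

P + Q = (4, 3)


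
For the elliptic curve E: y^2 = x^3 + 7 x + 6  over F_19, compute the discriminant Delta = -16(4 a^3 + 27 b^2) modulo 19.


4 a^3 + 27 b^2 = 4*7^3 + 27*6^2 = 1372 + 972 = 2344
Delta = -16 * (2344) = -37504
Delta mod 19 = 2

Delta = 2 (mod 19)


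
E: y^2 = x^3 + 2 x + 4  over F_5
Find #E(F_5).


For each x in F_5, count y with y^2 = x^3 + 2 x + 4 mod 5:
  x = 0: RHS = 4, y in [2, 3]  -> 2 point(s)
  x = 2: RHS = 1, y in [1, 4]  -> 2 point(s)
  x = 4: RHS = 1, y in [1, 4]  -> 2 point(s)
Affine points: 6. Add the point at infinity: total = 7.

#E(F_5) = 7


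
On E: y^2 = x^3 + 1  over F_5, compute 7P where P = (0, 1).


k = 7 = 111_2 (binary, LSB first: 111)
Double-and-add from P = (0, 1):
  bit 0 = 1: acc = O + (0, 1) = (0, 1)
  bit 1 = 1: acc = (0, 1) + (0, 4) = O
  bit 2 = 1: acc = O + (0, 1) = (0, 1)

7P = (0, 1)


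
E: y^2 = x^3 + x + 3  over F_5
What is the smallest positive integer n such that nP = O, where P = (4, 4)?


Compute successive multiples of P until we hit O:
  1P = (4, 4)
  2P = (1, 0)
  3P = (4, 1)
  4P = O

ord(P) = 4


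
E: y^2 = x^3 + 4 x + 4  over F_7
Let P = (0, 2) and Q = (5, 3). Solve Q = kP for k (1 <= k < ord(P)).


Enumerate multiples of P until we hit Q = (5, 3):
  1P = (0, 2)
  2P = (1, 4)
  3P = (3, 6)
  4P = (5, 3)
Match found at i = 4.

k = 4


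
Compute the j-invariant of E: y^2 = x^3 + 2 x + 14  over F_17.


Delta = -16(4 a^3 + 27 b^2) mod 17 = 3
-1728 * (4 a)^3 = -1728 * (4*2)^3 mod 17 = 12
j = 12 * 3^(-1) mod 17 = 4

j = 4 (mod 17)


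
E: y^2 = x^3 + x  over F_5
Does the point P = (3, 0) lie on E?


Check whether y^2 = x^3 + 1 x + 0 (mod 5) for (x, y) = (3, 0).
LHS: y^2 = 0^2 mod 5 = 0
RHS: x^3 + 1 x + 0 = 3^3 + 1*3 + 0 mod 5 = 0
LHS = RHS

Yes, on the curve


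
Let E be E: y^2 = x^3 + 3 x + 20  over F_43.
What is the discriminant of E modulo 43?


4 a^3 + 27 b^2 = 4*3^3 + 27*20^2 = 108 + 10800 = 10908
Delta = -16 * (10908) = -174528
Delta mod 43 = 9

Delta = 9 (mod 43)


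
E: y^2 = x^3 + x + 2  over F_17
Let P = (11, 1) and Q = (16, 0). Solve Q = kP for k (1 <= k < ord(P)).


Enumerate multiples of P until we hit Q = (16, 0):
  1P = (11, 1)
  2P = (3, 10)
  3P = (4, 6)
  4P = (15, 14)
  5P = (9, 14)
  6P = (1, 2)
  7P = (13, 6)
  8P = (12, 5)
  9P = (10, 3)
  10P = (0, 11)
  11P = (5, 9)
  12P = (16, 0)
Match found at i = 12.

k = 12


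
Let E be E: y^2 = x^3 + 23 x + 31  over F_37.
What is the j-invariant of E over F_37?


Delta = -16(4 a^3 + 27 b^2) mod 37 = 2
-1728 * (4 a)^3 = -1728 * (4*23)^3 mod 37 = 31
j = 31 * 2^(-1) mod 37 = 34

j = 34 (mod 37)


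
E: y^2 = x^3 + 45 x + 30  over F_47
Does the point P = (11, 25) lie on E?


Check whether y^2 = x^3 + 45 x + 30 (mod 47) for (x, y) = (11, 25).
LHS: y^2 = 25^2 mod 47 = 14
RHS: x^3 + 45 x + 30 = 11^3 + 45*11 + 30 mod 47 = 23
LHS != RHS

No, not on the curve


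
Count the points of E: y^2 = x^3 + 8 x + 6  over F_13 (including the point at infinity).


For each x in F_13, count y with y^2 = x^3 + 8 x + 6 mod 13:
  x = 2: RHS = 4, y in [2, 11]  -> 2 point(s)
  x = 6: RHS = 10, y in [6, 7]  -> 2 point(s)
  x = 8: RHS = 10, y in [6, 7]  -> 2 point(s)
  x = 9: RHS = 1, y in [1, 12]  -> 2 point(s)
  x = 12: RHS = 10, y in [6, 7]  -> 2 point(s)
Affine points: 10. Add the point at infinity: total = 11.

#E(F_13) = 11


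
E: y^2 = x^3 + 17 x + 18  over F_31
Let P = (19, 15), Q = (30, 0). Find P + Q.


P != Q, so use the chord formula.
s = (y2 - y1) / (x2 - x1) = (16) / (11) mod 31 = 24
x3 = s^2 - x1 - x2 mod 31 = 24^2 - 19 - 30 = 0
y3 = s (x1 - x3) - y1 mod 31 = 24 * (19 - 0) - 15 = 7

P + Q = (0, 7)


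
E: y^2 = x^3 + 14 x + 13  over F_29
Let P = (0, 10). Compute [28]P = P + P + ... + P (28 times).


k = 28 = 11100_2 (binary, LSB first: 00111)
Double-and-add from P = (0, 10):
  bit 0 = 0: acc unchanged = O
  bit 1 = 0: acc unchanged = O
  bit 2 = 1: acc = O + (1, 12) = (1, 12)
  bit 3 = 1: acc = (1, 12) + (20, 12) = (8, 17)
  bit 4 = 1: acc = (8, 17) + (14, 16) = (3, 16)

28P = (3, 16)


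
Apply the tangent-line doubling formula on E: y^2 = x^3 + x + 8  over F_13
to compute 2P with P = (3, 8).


Doubling: s = (3 x1^2 + a) / (2 y1)
s = (3*3^2 + 1) / (2*8) mod 13 = 5
x3 = s^2 - 2 x1 mod 13 = 5^2 - 2*3 = 6
y3 = s (x1 - x3) - y1 mod 13 = 5 * (3 - 6) - 8 = 3

2P = (6, 3)


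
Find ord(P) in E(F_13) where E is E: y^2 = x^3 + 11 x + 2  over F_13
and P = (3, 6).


Compute successive multiples of P until we hit O:
  1P = (3, 6)
  2P = (8, 2)
  3P = (12, 9)
  4P = (1, 12)
  5P = (5, 0)
  6P = (1, 1)
  7P = (12, 4)
  8P = (8, 11)
  ... (continuing to 10P)
  10P = O

ord(P) = 10


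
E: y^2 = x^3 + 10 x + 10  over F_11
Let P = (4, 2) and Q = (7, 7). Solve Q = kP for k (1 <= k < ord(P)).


Enumerate multiples of P until we hit Q = (7, 7):
  1P = (4, 2)
  2P = (7, 4)
  3P = (9, 2)
  4P = (9, 9)
  5P = (7, 7)
Match found at i = 5.

k = 5


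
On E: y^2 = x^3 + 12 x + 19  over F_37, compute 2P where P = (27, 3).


Doubling: s = (3 x1^2 + a) / (2 y1)
s = (3*27^2 + 12) / (2*3) mod 37 = 15
x3 = s^2 - 2 x1 mod 37 = 15^2 - 2*27 = 23
y3 = s (x1 - x3) - y1 mod 37 = 15 * (27 - 23) - 3 = 20

2P = (23, 20)


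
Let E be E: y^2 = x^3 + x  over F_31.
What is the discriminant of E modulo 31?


4 a^3 + 27 b^2 = 4*1^3 + 27*0^2 = 4 + 0 = 4
Delta = -16 * (4) = -64
Delta mod 31 = 29

Delta = 29 (mod 31)


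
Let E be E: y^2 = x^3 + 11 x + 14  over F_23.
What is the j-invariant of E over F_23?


Delta = -16(4 a^3 + 27 b^2) mod 23 = 22
-1728 * (4 a)^3 = -1728 * (4*11)^3 mod 23 = 1
j = 1 * 22^(-1) mod 23 = 22

j = 22 (mod 23)


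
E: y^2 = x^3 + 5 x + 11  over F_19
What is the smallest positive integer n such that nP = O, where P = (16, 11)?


Compute successive multiples of P until we hit O:
  1P = (16, 11)
  2P = (10, 15)
  3P = (4, 0)
  4P = (10, 4)
  5P = (16, 8)
  6P = O

ord(P) = 6


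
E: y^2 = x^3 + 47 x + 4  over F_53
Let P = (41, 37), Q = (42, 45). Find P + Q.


P != Q, so use the chord formula.
s = (y2 - y1) / (x2 - x1) = (8) / (1) mod 53 = 8
x3 = s^2 - x1 - x2 mod 53 = 8^2 - 41 - 42 = 34
y3 = s (x1 - x3) - y1 mod 53 = 8 * (41 - 34) - 37 = 19

P + Q = (34, 19)


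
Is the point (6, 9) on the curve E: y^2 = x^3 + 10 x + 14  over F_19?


Check whether y^2 = x^3 + 10 x + 14 (mod 19) for (x, y) = (6, 9).
LHS: y^2 = 9^2 mod 19 = 5
RHS: x^3 + 10 x + 14 = 6^3 + 10*6 + 14 mod 19 = 5
LHS = RHS

Yes, on the curve


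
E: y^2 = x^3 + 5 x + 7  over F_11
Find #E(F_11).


For each x in F_11, count y with y^2 = x^3 + 5 x + 7 mod 11:
  x = 2: RHS = 3, y in [5, 6]  -> 2 point(s)
  x = 3: RHS = 5, y in [4, 7]  -> 2 point(s)
  x = 4: RHS = 3, y in [5, 6]  -> 2 point(s)
  x = 5: RHS = 3, y in [5, 6]  -> 2 point(s)
  x = 6: RHS = 0, y in [0]  -> 1 point(s)
  x = 7: RHS = 0, y in [0]  -> 1 point(s)
  x = 8: RHS = 9, y in [3, 8]  -> 2 point(s)
  x = 9: RHS = 0, y in [0]  -> 1 point(s)
  x = 10: RHS = 1, y in [1, 10]  -> 2 point(s)
Affine points: 15. Add the point at infinity: total = 16.

#E(F_11) = 16


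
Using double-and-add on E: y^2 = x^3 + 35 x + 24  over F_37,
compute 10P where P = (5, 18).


k = 10 = 1010_2 (binary, LSB first: 0101)
Double-and-add from P = (5, 18):
  bit 0 = 0: acc unchanged = O
  bit 1 = 1: acc = O + (28, 33) = (28, 33)
  bit 2 = 0: acc unchanged = (28, 33)
  bit 3 = 1: acc = (28, 33) + (23, 3) = (22, 3)

10P = (22, 3)


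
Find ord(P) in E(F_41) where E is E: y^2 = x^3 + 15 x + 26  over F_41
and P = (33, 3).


Compute successive multiples of P until we hit O:
  1P = (33, 3)
  2P = (7, 33)
  3P = (5, 12)
  4P = (11, 28)
  5P = (6, 39)
  6P = (22, 37)
  7P = (23, 22)
  8P = (21, 7)
  ... (continuing to 47P)
  47P = O

ord(P) = 47


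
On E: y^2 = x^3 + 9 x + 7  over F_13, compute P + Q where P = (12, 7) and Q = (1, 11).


P != Q, so use the chord formula.
s = (y2 - y1) / (x2 - x1) = (4) / (2) mod 13 = 2
x3 = s^2 - x1 - x2 mod 13 = 2^2 - 12 - 1 = 4
y3 = s (x1 - x3) - y1 mod 13 = 2 * (12 - 4) - 7 = 9

P + Q = (4, 9)


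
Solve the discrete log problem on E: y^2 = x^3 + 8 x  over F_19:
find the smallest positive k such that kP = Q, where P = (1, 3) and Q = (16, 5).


Enumerate multiples of P until we hit Q = (16, 5):
  1P = (1, 3)
  2P = (4, 1)
  3P = (6, 13)
  4P = (16, 5)
Match found at i = 4.

k = 4


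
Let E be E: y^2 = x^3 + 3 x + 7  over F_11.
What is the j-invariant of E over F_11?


Delta = -16(4 a^3 + 27 b^2) mod 11 = 6
-1728 * (4 a)^3 = -1728 * (4*3)^3 mod 11 = 10
j = 10 * 6^(-1) mod 11 = 9

j = 9 (mod 11)


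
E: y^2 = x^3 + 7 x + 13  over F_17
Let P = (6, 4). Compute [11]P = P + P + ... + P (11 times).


k = 11 = 1011_2 (binary, LSB first: 1101)
Double-and-add from P = (6, 4):
  bit 0 = 1: acc = O + (6, 4) = (6, 4)
  bit 1 = 1: acc = (6, 4) + (1, 2) = (2, 1)
  bit 2 = 0: acc unchanged = (2, 1)
  bit 3 = 1: acc = (2, 1) + (15, 5) = (1, 15)

11P = (1, 15)


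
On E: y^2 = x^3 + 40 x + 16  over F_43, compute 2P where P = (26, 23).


Doubling: s = (3 x1^2 + a) / (2 y1)
s = (3*26^2 + 40) / (2*23) mod 43 = 30
x3 = s^2 - 2 x1 mod 43 = 30^2 - 2*26 = 31
y3 = s (x1 - x3) - y1 mod 43 = 30 * (26 - 31) - 23 = 42

2P = (31, 42)


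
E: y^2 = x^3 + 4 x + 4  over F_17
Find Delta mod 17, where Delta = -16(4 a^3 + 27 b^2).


4 a^3 + 27 b^2 = 4*4^3 + 27*4^2 = 256 + 432 = 688
Delta = -16 * (688) = -11008
Delta mod 17 = 8

Delta = 8 (mod 17)


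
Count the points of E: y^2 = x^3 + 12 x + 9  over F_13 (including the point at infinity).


For each x in F_13, count y with y^2 = x^3 + 12 x + 9 mod 13:
  x = 0: RHS = 9, y in [3, 10]  -> 2 point(s)
  x = 1: RHS = 9, y in [3, 10]  -> 2 point(s)
  x = 4: RHS = 4, y in [2, 11]  -> 2 point(s)
  x = 5: RHS = 12, y in [5, 8]  -> 2 point(s)
  x = 9: RHS = 1, y in [1, 12]  -> 2 point(s)
  x = 11: RHS = 3, y in [4, 9]  -> 2 point(s)
  x = 12: RHS = 9, y in [3, 10]  -> 2 point(s)
Affine points: 14. Add the point at infinity: total = 15.

#E(F_13) = 15


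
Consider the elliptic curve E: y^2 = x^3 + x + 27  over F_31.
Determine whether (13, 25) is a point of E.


Check whether y^2 = x^3 + 1 x + 27 (mod 31) for (x, y) = (13, 25).
LHS: y^2 = 25^2 mod 31 = 5
RHS: x^3 + 1 x + 27 = 13^3 + 1*13 + 27 mod 31 = 5
LHS = RHS

Yes, on the curve


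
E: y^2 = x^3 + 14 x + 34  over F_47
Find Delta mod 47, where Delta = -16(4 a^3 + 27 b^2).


4 a^3 + 27 b^2 = 4*14^3 + 27*34^2 = 10976 + 31212 = 42188
Delta = -16 * (42188) = -675008
Delta mod 47 = 6

Delta = 6 (mod 47)


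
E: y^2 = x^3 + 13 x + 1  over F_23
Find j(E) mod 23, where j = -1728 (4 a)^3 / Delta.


Delta = -16(4 a^3 + 27 b^2) mod 23 = 19
-1728 * (4 a)^3 = -1728 * (4*13)^3 mod 23 = 19
j = 19 * 19^(-1) mod 23 = 1

j = 1 (mod 23)


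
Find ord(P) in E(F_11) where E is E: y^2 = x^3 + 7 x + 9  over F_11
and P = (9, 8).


Compute successive multiples of P until we hit O:
  1P = (9, 8)
  2P = (7, 4)
  3P = (10, 1)
  4P = (8, 7)
  5P = (6, 6)
  6P = (5, 2)
  7P = (2, 8)
  8P = (0, 3)
  ... (continuing to 17P)
  17P = O

ord(P) = 17
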